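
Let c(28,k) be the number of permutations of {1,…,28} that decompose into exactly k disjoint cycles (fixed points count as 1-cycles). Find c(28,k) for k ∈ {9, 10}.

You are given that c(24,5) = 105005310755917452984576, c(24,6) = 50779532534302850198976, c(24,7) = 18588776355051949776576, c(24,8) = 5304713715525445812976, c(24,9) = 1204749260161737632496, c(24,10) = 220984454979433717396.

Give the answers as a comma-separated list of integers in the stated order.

[25] T[25,6]:24*50779532534302850198976+105005310755917452984576=1323714091579185857760000 · T[25,7]:24*18588776355051949776576+50779532534302850198976=496910165055549644836800 · T[25,8]:24*5304713715525445812976+18588776355051949776576=145901905527662649288000 · T[25,9]:24*1204749260161737632496+5304713715525445812976=34218695959407148992880 · T[25,10]:24*220984454979433717396+1204749260161737632496=6508376179668146850000
[26] T[26,7]:25*496910165055549644836800+1323714091579185857760000=13746468217967926978680000 · T[26,8]:25*145901905527662649288000+496910165055549644836800=4144457803247115877036800 · T[26,9]:25*34218695959407148992880+145901905527662649288000=1001369304512841374110000 · T[26,10]:25*6508376179668146850000+34218695959407148992880=196928100451110820242880
[27] T[27,8]:26*4144457803247115877036800+13746468217967926978680000=121502371102392939781636800 · T[27,9]:26*1001369304512841374110000+4144457803247115877036800=30180059720580991603896800 · T[27,10]:26*196928100451110820242880+1001369304512841374110000=6121499916241722700424880
[28] T[28,9]:27*30180059720580991603896800+121502371102392939781636800=936363983558079713086850400 · T[28,10]:27*6121499916241722700424880+30180059720580991603896800=195460557459107504515368560
Read c(28,9) = 936363983558079713086850400, c(28,10) = 195460557459107504515368560.

936363983558079713086850400, 195460557459107504515368560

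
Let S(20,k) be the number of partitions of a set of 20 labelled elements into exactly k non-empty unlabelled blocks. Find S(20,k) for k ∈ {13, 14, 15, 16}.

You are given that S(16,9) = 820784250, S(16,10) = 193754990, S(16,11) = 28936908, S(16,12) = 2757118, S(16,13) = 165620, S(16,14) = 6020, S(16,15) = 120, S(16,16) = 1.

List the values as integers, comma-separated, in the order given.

61068660380, 6302524580, 452329200, 22350954

r17: T_17,10=10×193754990+820784250=2758334150; T_17,11=11×28936908+193754990=512060978; T_17,12=12×2757118+28936908=62022324; T_17,13=13×165620+2757118=4910178; T_17,14=14×6020+165620=249900; T_17,15=15×120+6020=7820; T_17,16=16×1+120=136
r18: T_18,11=11×512060978+2758334150=8391004908; T_18,12=12×62022324+512060978=1256328866; T_18,13=13×4910178+62022324=125854638; T_18,14=14×249900+4910178=8408778; T_18,15=15×7820+249900=367200; T_18,16=16×136+7820=9996
r19: T_19,12=12×1256328866+8391004908=23466951300; T_19,13=13×125854638+1256328866=2892439160; T_19,14=14×8408778+125854638=243577530; T_19,15=15×367200+8408778=13916778; T_19,16=16×9996+367200=527136
r20: T_20,13=13×2892439160+23466951300=61068660380; T_20,14=14×243577530+2892439160=6302524580; T_20,15=15×13916778+243577530=452329200; T_20,16=16×527136+13916778=22350954
Read S(20,13) = 61068660380, S(20,14) = 6302524580, S(20,15) = 452329200, S(20,16) = 22350954.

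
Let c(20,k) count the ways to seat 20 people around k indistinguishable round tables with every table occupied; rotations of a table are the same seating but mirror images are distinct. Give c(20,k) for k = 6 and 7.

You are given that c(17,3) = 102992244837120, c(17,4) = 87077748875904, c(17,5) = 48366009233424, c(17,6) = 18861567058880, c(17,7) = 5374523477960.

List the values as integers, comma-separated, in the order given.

161429736530118960, 52260903362512720

i=18: T(18,4)=102992244837120+17·87077748875904=1583313975727488 | T(18,5)=87077748875904+17·48366009233424=909299905844112 | T(18,6)=48366009233424+17·18861567058880=369012649234384 | T(18,7)=18861567058880+17·5374523477960=110228466184200
i=19: T(19,5)=1583313975727488+18·909299905844112=17950712280921504 | T(19,6)=909299905844112+18·369012649234384=7551527592063024 | T(19,7)=369012649234384+18·110228466184200=2353125040549984
i=20: T(20,6)=17950712280921504+19·7551527592063024=161429736530118960 | T(20,7)=7551527592063024+19·2353125040549984=52260903362512720
Read c(20,6) = 161429736530118960, c(20,7) = 52260903362512720.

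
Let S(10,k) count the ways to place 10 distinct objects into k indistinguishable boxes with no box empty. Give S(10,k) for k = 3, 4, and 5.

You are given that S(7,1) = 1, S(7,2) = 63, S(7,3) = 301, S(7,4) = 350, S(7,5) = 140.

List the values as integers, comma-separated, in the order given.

@8  (8,1):1·1+0→1, (8,2):63·2+1→127, (8,3):301·3+63→966, (8,4):350·4+301→1701, (8,5):140·5+350→1050
@9  (9,2):127·2+1→255, (9,3):966·3+127→3025, (9,4):1701·4+966→7770, (9,5):1050·5+1701→6951
@10  (10,3):3025·3+255→9330, (10,4):7770·4+3025→34105, (10,5):6951·5+7770→42525
Read S(10,3) = 9330, S(10,4) = 34105, S(10,5) = 42525.

9330, 34105, 42525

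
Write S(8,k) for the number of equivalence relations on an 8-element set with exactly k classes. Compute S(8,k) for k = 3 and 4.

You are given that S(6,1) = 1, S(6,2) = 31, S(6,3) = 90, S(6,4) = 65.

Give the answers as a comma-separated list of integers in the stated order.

966, 1701

r7: T_7,2=2×31+1=63; T_7,3=3×90+31=301; T_7,4=4×65+90=350
r8: T_8,3=3×301+63=966; T_8,4=4×350+301=1701
Read S(8,3) = 966, S(8,4) = 1701.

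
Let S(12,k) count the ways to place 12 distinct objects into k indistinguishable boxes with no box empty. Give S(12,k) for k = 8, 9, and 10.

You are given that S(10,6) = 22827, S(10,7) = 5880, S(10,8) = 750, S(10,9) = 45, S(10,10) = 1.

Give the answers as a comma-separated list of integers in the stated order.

159027, 22275, 1705

row 11: T[11][7]=7·5880+22827=63987  T[11][8]=8·750+5880=11880  T[11][9]=9·45+750=1155  T[11][10]=10·1+45=55
row 12: T[12][8]=8·11880+63987=159027  T[12][9]=9·1155+11880=22275  T[12][10]=10·55+1155=1705
Read S(12,8) = 159027, S(12,9) = 22275, S(12,10) = 1705.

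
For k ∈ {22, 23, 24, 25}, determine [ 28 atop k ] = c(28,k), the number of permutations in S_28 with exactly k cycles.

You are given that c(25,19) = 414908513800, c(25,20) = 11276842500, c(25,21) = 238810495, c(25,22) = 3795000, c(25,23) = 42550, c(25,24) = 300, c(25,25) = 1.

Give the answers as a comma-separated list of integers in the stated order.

@26  (26,20):11276842500·25+414908513800→696829576300, (26,21):238810495·25+11276842500→17247104875, (26,22):3795000·25+238810495→333685495, (26,23):42550·25+3795000→4858750, (26,24):300·25+42550→50050, (26,25):1·25+300→325
@27  (27,21):17247104875·26+696829576300→1145254303050, (27,22):333685495·26+17247104875→25922927745, (27,23):4858750·26+333685495→460012995, (27,24):50050·26+4858750→6160050, (27,25):325·26+50050→58500
@28  (28,22):25922927745·27+1145254303050→1845173352165, (28,23):460012995·27+25922927745→38343278610, (28,24):6160050·27+460012995→626334345, (28,25):58500·27+6160050→7739550
Read c(28,22) = 1845173352165, c(28,23) = 38343278610, c(28,24) = 626334345, c(28,25) = 7739550.

1845173352165, 38343278610, 626334345, 7739550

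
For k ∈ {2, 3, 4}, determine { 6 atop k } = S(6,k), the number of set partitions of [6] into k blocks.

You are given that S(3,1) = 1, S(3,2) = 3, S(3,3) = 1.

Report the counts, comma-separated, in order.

31, 90, 65

row 4: T[4][1]=1·1+0=1  T[4][2]=2·3+1=7  T[4][3]=3·1+3=6  T[4][4]=4·0+1=1
row 5: T[5][1]=1·1+0=1  T[5][2]=2·7+1=15  T[5][3]=3·6+7=25  T[5][4]=4·1+6=10
row 6: T[6][2]=2·15+1=31  T[6][3]=3·25+15=90  T[6][4]=4·10+25=65
Read S(6,2) = 31, S(6,3) = 90, S(6,4) = 65.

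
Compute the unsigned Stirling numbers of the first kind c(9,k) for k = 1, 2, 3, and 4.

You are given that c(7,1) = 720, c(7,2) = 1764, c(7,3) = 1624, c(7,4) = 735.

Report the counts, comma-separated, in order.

40320, 109584, 118124, 67284

r8: T_8,1=7×720+0=5040; T_8,2=7×1764+720=13068; T_8,3=7×1624+1764=13132; T_8,4=7×735+1624=6769
r9: T_9,1=8×5040+0=40320; T_9,2=8×13068+5040=109584; T_9,3=8×13132+13068=118124; T_9,4=8×6769+13132=67284
Read c(9,1) = 40320, c(9,2) = 109584, c(9,3) = 118124, c(9,4) = 67284.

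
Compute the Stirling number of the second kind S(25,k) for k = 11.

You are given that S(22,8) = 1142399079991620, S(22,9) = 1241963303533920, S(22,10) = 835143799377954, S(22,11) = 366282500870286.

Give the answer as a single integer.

802355904438462660

i=23: T(23,9)=1142399079991620+9·1241963303533920=12320068811796900 | T(23,10)=1241963303533920+10·835143799377954=9593401297313460 | T(23,11)=835143799377954+11·366282500870286=4864251308951100
i=24: T(24,10)=12320068811796900+10·9593401297313460=108254081784931500 | T(24,11)=9593401297313460+11·4864251308951100=63100165695775560
i=25: T(25,11)=108254081784931500+11·63100165695775560=802355904438462660
Read S(25,11) = 802355904438462660.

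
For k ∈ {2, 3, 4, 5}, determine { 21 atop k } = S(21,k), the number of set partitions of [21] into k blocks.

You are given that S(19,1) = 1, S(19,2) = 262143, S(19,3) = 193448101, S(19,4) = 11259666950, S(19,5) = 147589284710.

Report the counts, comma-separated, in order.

1048575, 1742343625, 181509070050, 3791262568401

row 20: T[20][1]=1·1+0=1  T[20][2]=2·262143+1=524287  T[20][3]=3·193448101+262143=580606446  T[20][4]=4·11259666950+193448101=45232115901  T[20][5]=5·147589284710+11259666950=749206090500
row 21: T[21][2]=2·524287+1=1048575  T[21][3]=3·580606446+524287=1742343625  T[21][4]=4·45232115901+580606446=181509070050  T[21][5]=5·749206090500+45232115901=3791262568401
Read S(21,2) = 1048575, S(21,3) = 1742343625, S(21,4) = 181509070050, S(21,5) = 3791262568401.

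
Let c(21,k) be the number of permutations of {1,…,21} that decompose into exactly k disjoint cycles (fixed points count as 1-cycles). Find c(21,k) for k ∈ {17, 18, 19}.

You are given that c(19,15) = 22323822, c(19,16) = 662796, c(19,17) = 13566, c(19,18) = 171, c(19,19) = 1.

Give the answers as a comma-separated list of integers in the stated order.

53327946, 1256850, 20615

i=20: T(20,16)=22323822+19·662796=34916946 | T(20,17)=662796+19·13566=920550 | T(20,18)=13566+19·171=16815 | T(20,19)=171+19·1=190
i=21: T(21,17)=34916946+20·920550=53327946 | T(21,18)=920550+20·16815=1256850 | T(21,19)=16815+20·190=20615
Read c(21,17) = 53327946, c(21,18) = 1256850, c(21,19) = 20615.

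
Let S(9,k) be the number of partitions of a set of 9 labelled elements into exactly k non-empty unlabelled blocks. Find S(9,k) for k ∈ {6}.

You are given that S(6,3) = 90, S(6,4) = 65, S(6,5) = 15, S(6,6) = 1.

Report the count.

2646

r7: T_7,4=4×65+90=350; T_7,5=5×15+65=140; T_7,6=6×1+15=21
r8: T_8,5=5×140+350=1050; T_8,6=6×21+140=266
r9: T_9,6=6×266+1050=2646
Read S(9,6) = 2646.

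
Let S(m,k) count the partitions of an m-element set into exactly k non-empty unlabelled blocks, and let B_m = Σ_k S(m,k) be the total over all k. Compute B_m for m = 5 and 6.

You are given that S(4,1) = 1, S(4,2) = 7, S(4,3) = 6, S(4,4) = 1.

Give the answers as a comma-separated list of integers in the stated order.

r5: T_5,1=1×1+0=1; T_5,2=2×7+1=15; T_5,3=3×6+7=25; T_5,4=4×1+6=10; T_5,5=5×0+1=1
r6: T_6,1=1×1+0=1; T_6,2=2×15+1=31; T_6,3=3×25+15=90; T_6,4=4×10+25=65; T_6,5=5×1+10=15; T_6,6=6×0+1=1
B_5 = ΣS(5,k) = 1+15+25+10+1 = 52
B_6 = ΣS(6,k) = 1+31+90+65+15+1 = 203

52, 203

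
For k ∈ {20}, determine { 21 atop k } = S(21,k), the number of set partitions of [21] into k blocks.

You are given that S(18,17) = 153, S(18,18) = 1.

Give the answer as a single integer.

210

row 19: T[19][18]=18·1+153=171  T[19][19]=19·0+1=1
row 20: T[20][19]=19·1+171=190  T[20][20]=20·0+1=1
row 21: T[21][20]=20·1+190=210
Read S(21,20) = 210.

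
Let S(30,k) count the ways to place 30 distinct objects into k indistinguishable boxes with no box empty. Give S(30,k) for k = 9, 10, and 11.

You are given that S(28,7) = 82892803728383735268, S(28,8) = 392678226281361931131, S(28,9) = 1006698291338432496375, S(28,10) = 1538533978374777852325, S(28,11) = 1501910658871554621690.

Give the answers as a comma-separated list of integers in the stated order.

88300984248924568770870, 173373343599189364594756, 215047101560666876619690

r29: T_29,8=8×392678226281361931131+82892803728383735268=3224318613979279184316; T_29,9=9×1006698291338432496375+392678226281361931131=9452962848327254398506; T_29,10=10×1538533978374777852325+1006698291338432496375=16392038075086211019625; T_29,11=11×1501910658871554621690+1538533978374777852325=18059551225961878690915
r30: T_30,9=9×9452962848327254398506+3224318613979279184316=88300984248924568770870; T_30,10=10×16392038075086211019625+9452962848327254398506=173373343599189364594756; T_30,11=11×18059551225961878690915+16392038075086211019625=215047101560666876619690
Read S(30,9) = 88300984248924568770870, S(30,10) = 173373343599189364594756, S(30,11) = 215047101560666876619690.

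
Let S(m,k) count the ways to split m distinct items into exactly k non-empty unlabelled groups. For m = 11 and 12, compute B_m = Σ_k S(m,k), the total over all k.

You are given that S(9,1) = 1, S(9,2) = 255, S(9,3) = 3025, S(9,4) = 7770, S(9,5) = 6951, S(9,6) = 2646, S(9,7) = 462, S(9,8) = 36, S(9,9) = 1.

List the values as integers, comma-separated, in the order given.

i=10: T(10,1)=0+1·1=1 | T(10,2)=1+2·255=511 | T(10,3)=255+3·3025=9330 | T(10,4)=3025+4·7770=34105 | T(10,5)=7770+5·6951=42525 | T(10,6)=6951+6·2646=22827 | T(10,7)=2646+7·462=5880 | T(10,8)=462+8·36=750 | T(10,9)=36+9·1=45 | T(10,10)=1+10·0=1
i=11: T(11,1)=0+1·1=1 | T(11,2)=1+2·511=1023 | T(11,3)=511+3·9330=28501 | T(11,4)=9330+4·34105=145750 | T(11,5)=34105+5·42525=246730 | T(11,6)=42525+6·22827=179487 | T(11,7)=22827+7·5880=63987 | T(11,8)=5880+8·750=11880 | T(11,9)=750+9·45=1155 | T(11,10)=45+10·1=55 | T(11,11)=1+11·0=1
i=12: T(12,1)=0+1·1=1 | T(12,2)=1+2·1023=2047 | T(12,3)=1023+3·28501=86526 | T(12,4)=28501+4·145750=611501 | T(12,5)=145750+5·246730=1379400 | T(12,6)=246730+6·179487=1323652 | T(12,7)=179487+7·63987=627396 | T(12,8)=63987+8·11880=159027 | T(12,9)=11880+9·1155=22275 | T(12,10)=1155+10·55=1705 | T(12,11)=55+11·1=66 | T(12,12)=1+12·0=1
B_11 = ΣS(11,k) = 1+1023+28501+145750+246730+179487+63987+11880+1155+55+1 = 678570
B_12 = ΣS(12,k) = 1+2047+86526+611501+1379400+1323652+627396+159027+22275+1705+66+1 = 4213597

678570, 4213597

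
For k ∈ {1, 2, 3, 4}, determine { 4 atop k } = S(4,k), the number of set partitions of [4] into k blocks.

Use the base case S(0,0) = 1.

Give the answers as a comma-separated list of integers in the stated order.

row 1: T[1][1]=1·0+1=1
row 2: T[2][1]=1·1+0=1  T[2][2]=2·0+1=1
row 3: T[3][1]=1·1+0=1  T[3][2]=2·1+1=3  T[3][3]=3·0+1=1
row 4: T[4][1]=1·1+0=1  T[4][2]=2·3+1=7  T[4][3]=3·1+3=6  T[4][4]=4·0+1=1
Read S(4,1) = 1, S(4,2) = 7, S(4,3) = 6, S(4,4) = 1.

1, 7, 6, 1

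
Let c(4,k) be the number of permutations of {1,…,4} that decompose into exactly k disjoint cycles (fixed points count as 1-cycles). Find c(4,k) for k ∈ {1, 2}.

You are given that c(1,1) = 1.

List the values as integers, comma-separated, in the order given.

r2: T_2,1=1×1+0=1; T_2,2=1×0+1=1
r3: T_3,1=2×1+0=2; T_3,2=2×1+1=3
r4: T_4,1=3×2+0=6; T_4,2=3×3+2=11
Read c(4,1) = 6, c(4,2) = 11.

6, 11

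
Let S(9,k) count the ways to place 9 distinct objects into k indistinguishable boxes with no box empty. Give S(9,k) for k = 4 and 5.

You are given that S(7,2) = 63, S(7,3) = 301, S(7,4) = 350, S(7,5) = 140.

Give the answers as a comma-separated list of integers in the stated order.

row 8: T[8][3]=3·301+63=966  T[8][4]=4·350+301=1701  T[8][5]=5·140+350=1050
row 9: T[9][4]=4·1701+966=7770  T[9][5]=5·1050+1701=6951
Read S(9,4) = 7770, S(9,5) = 6951.

7770, 6951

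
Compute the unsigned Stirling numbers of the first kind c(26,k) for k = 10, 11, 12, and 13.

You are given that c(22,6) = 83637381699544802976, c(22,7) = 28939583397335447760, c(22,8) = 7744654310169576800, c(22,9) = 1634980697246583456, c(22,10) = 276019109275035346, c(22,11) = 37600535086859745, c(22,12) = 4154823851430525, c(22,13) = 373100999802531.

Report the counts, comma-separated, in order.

196928100451110820242880, 31882014375298512782500, 4284218746244111474800, 480544558742733545125

row 23: T[23][7]=22·28939583397335447760+83637381699544802976=720308216440924653696  T[23][8]=22·7744654310169576800+28939583397335447760=199321978221066137360  T[23][9]=22·1634980697246583456+7744654310169576800=43714229649594412832  T[23][10]=22·276019109275035346+1634980697246583456=7707401101297361068  T[23][11]=22·37600535086859745+276019109275035346=1103230881185949736  T[23][12]=22·4154823851430525+37600535086859745=129006659818331295  T[23][13]=22·373100999802531+4154823851430525=12363045847086207
row 24: T[24][8]=23·199321978221066137360+720308216440924653696=5304713715525445812976  T[24][9]=23·43714229649594412832+199321978221066137360=1204749260161737632496  T[24][10]=23·7707401101297361068+43714229649594412832=220984454979433717396  T[24][11]=23·1103230881185949736+7707401101297361068=33081711368574204996  T[24][12]=23·129006659818331295+1103230881185949736=4070384057007569521  T[24][13]=23·12363045847086207+129006659818331295=413356714301314056
row 25: T[25][9]=24·1204749260161737632496+5304713715525445812976=34218695959407148992880  T[25][10]=24·220984454979433717396+1204749260161737632496=6508376179668146850000  T[25][11]=24·33081711368574204996+220984454979433717396=1014945527825214637300  T[25][12]=24·4070384057007569521+33081711368574204996=130770928736755873500  T[25][13]=24·413356714301314056+4070384057007569521=13990945200239106865
row 26: T[26][10]=25·6508376179668146850000+34218695959407148992880=196928100451110820242880  T[26][11]=25·1014945527825214637300+6508376179668146850000=31882014375298512782500  T[26][12]=25·130770928736755873500+1014945527825214637300=4284218746244111474800  T[26][13]=25·13990945200239106865+130770928736755873500=480544558742733545125
Read c(26,10) = 196928100451110820242880, c(26,11) = 31882014375298512782500, c(26,12) = 4284218746244111474800, c(26,13) = 480544558742733545125.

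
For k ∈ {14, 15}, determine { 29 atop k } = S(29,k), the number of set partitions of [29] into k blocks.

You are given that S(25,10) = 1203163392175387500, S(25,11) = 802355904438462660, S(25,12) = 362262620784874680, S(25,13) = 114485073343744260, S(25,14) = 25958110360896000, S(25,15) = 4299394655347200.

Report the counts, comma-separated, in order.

r26: T_26,11=11×802355904438462660+1203163392175387500=10029078340998476760; T_26,12=12×362262620784874680+802355904438462660=5149507353856958820; T_26,13=13×114485073343744260+362262620784874680=1850568574253550060; T_26,14=14×25958110360896000+114485073343744260=477898618396288260; T_26,15=15×4299394655347200+25958110360896000=90449030191104000
r27: T_27,12=12×5149507353856958820+10029078340998476760=71823166587281982600; T_27,13=13×1850568574253550060+5149507353856958820=29206898819153109600; T_27,14=14×477898618396288260+1850568574253550060=8541149231801585700; T_27,15=15×90449030191104000+477898618396288260=1834634071262848260
r28: T_28,13=13×29206898819153109600+71823166587281982600=451512851236272407400; T_28,14=14×8541149231801585700+29206898819153109600=148782988064375309400; T_28,15=15×1834634071262848260+8541149231801585700=36060660300744309600
r29: T_29,14=14×148782988064375309400+451512851236272407400=2534474684137526739000; T_29,15=15×36060660300744309600+148782988064375309400=689692892575539953400
Read S(29,14) = 2534474684137526739000, S(29,15) = 689692892575539953400.

2534474684137526739000, 689692892575539953400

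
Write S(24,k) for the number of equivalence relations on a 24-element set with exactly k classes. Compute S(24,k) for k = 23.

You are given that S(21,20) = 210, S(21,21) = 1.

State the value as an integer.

i=22: T(22,21)=210+21·1=231 | T(22,22)=1+22·0=1
i=23: T(23,22)=231+22·1=253 | T(23,23)=1+23·0=1
i=24: T(24,23)=253+23·1=276
Read S(24,23) = 276.

276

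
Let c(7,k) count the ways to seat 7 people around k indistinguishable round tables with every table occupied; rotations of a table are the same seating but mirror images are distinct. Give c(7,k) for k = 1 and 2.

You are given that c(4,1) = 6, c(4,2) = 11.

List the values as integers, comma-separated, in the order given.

r5: T_5,1=4×6+0=24; T_5,2=4×11+6=50
r6: T_6,1=5×24+0=120; T_6,2=5×50+24=274
r7: T_7,1=6×120+0=720; T_7,2=6×274+120=1764
Read c(7,1) = 720, c(7,2) = 1764.

720, 1764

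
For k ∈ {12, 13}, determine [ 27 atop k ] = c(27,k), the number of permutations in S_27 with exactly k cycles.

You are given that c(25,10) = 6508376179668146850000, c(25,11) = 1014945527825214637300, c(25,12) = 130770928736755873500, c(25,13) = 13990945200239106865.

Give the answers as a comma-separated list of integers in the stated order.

143271701777645411127300, 16778377273555183648050

@26  (26,11):1014945527825214637300·25+6508376179668146850000→31882014375298512782500, (26,12):130770928736755873500·25+1014945527825214637300→4284218746244111474800, (26,13):13990945200239106865·25+130770928736755873500→480544558742733545125
@27  (27,12):4284218746244111474800·26+31882014375298512782500→143271701777645411127300, (27,13):480544558742733545125·26+4284218746244111474800→16778377273555183648050
Read c(27,12) = 143271701777645411127300, c(27,13) = 16778377273555183648050.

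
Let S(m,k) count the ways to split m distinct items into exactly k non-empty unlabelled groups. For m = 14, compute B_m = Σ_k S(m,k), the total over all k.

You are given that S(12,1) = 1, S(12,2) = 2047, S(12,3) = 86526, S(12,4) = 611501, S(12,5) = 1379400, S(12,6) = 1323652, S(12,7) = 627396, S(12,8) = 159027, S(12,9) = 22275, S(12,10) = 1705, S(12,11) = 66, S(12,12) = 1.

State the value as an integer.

r13: T_13,1=1×1+0=1; T_13,2=2×2047+1=4095; T_13,3=3×86526+2047=261625; T_13,4=4×611501+86526=2532530; T_13,5=5×1379400+611501=7508501; T_13,6=6×1323652+1379400=9321312; T_13,7=7×627396+1323652=5715424; T_13,8=8×159027+627396=1899612; T_13,9=9×22275+159027=359502; T_13,10=10×1705+22275=39325; T_13,11=11×66+1705=2431; T_13,12=12×1+66=78; T_13,13=13×0+1=1
r14: T_14,1=1×1+0=1; T_14,2=2×4095+1=8191; T_14,3=3×261625+4095=788970; T_14,4=4×2532530+261625=10391745; T_14,5=5×7508501+2532530=40075035; T_14,6=6×9321312+7508501=63436373; T_14,7=7×5715424+9321312=49329280; T_14,8=8×1899612+5715424=20912320; T_14,9=9×359502+1899612=5135130; T_14,10=10×39325+359502=752752; T_14,11=11×2431+39325=66066; T_14,12=12×78+2431=3367; T_14,13=13×1+78=91; T_14,14=14×0+1=1
B_14 = ΣS(14,k) = 1+8191+788970+10391745+40075035+63436373+49329280+20912320+5135130+752752+66066+3367+91+1 = 190899322

190899322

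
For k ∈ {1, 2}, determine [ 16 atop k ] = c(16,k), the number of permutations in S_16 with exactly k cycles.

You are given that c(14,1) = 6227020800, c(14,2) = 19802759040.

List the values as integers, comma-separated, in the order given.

1307674368000, 4339163001600

@15  (15,1):6227020800·14+0→87178291200, (15,2):19802759040·14+6227020800→283465647360
@16  (16,1):87178291200·15+0→1307674368000, (16,2):283465647360·15+87178291200→4339163001600
Read c(16,1) = 1307674368000, c(16,2) = 4339163001600.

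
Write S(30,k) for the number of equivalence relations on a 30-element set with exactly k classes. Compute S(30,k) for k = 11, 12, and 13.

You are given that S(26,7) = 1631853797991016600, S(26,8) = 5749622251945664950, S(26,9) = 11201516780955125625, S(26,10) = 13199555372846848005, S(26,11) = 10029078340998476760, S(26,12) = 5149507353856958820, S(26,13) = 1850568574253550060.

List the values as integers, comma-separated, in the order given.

[27] T[27,8]:8*5749622251945664950+1631853797991016600=47628831813556336200 · T[27,9]:9*11201516780955125625+5749622251945664950=106563273280541795575 · T[27,10]:10*13199555372846848005+11201516780955125625=143197070509423605675 · T[27,11]:11*10029078340998476760+13199555372846848005=123519417123830092365 · T[27,12]:12*5149507353856958820+10029078340998476760=71823166587281982600 · T[27,13]:13*1850568574253550060+5149507353856958820=29206898819153109600
[28] T[28,9]:9*106563273280541795575+47628831813556336200=1006698291338432496375 · T[28,10]:10*143197070509423605675+106563273280541795575=1538533978374777852325 · T[28,11]:11*123519417123830092365+143197070509423605675=1501910658871554621690 · T[28,12]:12*71823166587281982600+123519417123830092365=985397416171213883565 · T[28,13]:13*29206898819153109600+71823166587281982600=451512851236272407400
[29] T[29,10]:10*1538533978374777852325+1006698291338432496375=16392038075086211019625 · T[29,11]:11*1501910658871554621690+1538533978374777852325=18059551225961878690915 · T[29,12]:12*985397416171213883565+1501910658871554621690=13326679652926121224470 · T[29,13]:13*451512851236272407400+985397416171213883565=6855064482242755179765
[30] T[30,11]:11*18059551225961878690915+16392038075086211019625=215047101560666876619690 · T[30,12]:12*13326679652926121224470+18059551225961878690915=177979707061075333384555 · T[30,13]:13*6855064482242755179765+13326679652926121224470=102442517922081938561415
Read S(30,11) = 215047101560666876619690, S(30,12) = 177979707061075333384555, S(30,13) = 102442517922081938561415.

215047101560666876619690, 177979707061075333384555, 102442517922081938561415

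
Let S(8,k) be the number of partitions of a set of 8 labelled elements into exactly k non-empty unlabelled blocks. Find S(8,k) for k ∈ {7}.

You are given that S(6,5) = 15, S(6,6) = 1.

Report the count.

[7] T[7,6]:6*1+15=21 · T[7,7]:7*0+1=1
[8] T[8,7]:7*1+21=28
Read S(8,7) = 28.

28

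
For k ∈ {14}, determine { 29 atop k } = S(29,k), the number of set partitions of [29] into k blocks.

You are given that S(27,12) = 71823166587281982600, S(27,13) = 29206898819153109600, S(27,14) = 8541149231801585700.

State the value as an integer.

2534474684137526739000

r28: T_28,13=13×29206898819153109600+71823166587281982600=451512851236272407400; T_28,14=14×8541149231801585700+29206898819153109600=148782988064375309400
r29: T_29,14=14×148782988064375309400+451512851236272407400=2534474684137526739000
Read S(29,14) = 2534474684137526739000.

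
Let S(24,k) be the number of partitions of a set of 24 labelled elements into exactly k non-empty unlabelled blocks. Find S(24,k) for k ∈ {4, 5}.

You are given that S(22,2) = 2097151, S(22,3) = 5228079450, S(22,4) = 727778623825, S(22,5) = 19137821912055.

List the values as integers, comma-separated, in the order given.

11681056634501, 485000783495250

row 23: T[23][3]=3·5228079450+2097151=15686335501  T[23][4]=4·727778623825+5228079450=2916342574750  T[23][5]=5·19137821912055+727778623825=96416888184100
row 24: T[24][4]=4·2916342574750+15686335501=11681056634501  T[24][5]=5·96416888184100+2916342574750=485000783495250
Read S(24,4) = 11681056634501, S(24,5) = 485000783495250.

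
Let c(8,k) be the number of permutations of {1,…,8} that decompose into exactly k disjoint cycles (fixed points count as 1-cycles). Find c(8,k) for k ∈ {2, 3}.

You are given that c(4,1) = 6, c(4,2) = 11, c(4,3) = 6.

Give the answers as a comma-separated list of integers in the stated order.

13068, 13132

r5: T_5,1=4×6+0=24; T_5,2=4×11+6=50; T_5,3=4×6+11=35
r6: T_6,1=5×24+0=120; T_6,2=5×50+24=274; T_6,3=5×35+50=225
r7: T_7,1=6×120+0=720; T_7,2=6×274+120=1764; T_7,3=6×225+274=1624
r8: T_8,2=7×1764+720=13068; T_8,3=7×1624+1764=13132
Read c(8,2) = 13068, c(8,3) = 13132.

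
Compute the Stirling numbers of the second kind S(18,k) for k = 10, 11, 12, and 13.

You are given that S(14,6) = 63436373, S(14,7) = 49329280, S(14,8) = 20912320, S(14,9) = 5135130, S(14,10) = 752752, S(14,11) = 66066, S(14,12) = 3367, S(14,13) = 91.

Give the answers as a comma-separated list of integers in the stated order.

i=15: T(15,7)=63436373+7·49329280=408741333 | T(15,8)=49329280+8·20912320=216627840 | T(15,9)=20912320+9·5135130=67128490 | T(15,10)=5135130+10·752752=12662650 | T(15,11)=752752+11·66066=1479478 | T(15,12)=66066+12·3367=106470 | T(15,13)=3367+13·91=4550
i=16: T(16,8)=408741333+8·216627840=2141764053 | T(16,9)=216627840+9·67128490=820784250 | T(16,10)=67128490+10·12662650=193754990 | T(16,11)=12662650+11·1479478=28936908 | T(16,12)=1479478+12·106470=2757118 | T(16,13)=106470+13·4550=165620
i=17: T(17,9)=2141764053+9·820784250=9528822303 | T(17,10)=820784250+10·193754990=2758334150 | T(17,11)=193754990+11·28936908=512060978 | T(17,12)=28936908+12·2757118=62022324 | T(17,13)=2757118+13·165620=4910178
i=18: T(18,10)=9528822303+10·2758334150=37112163803 | T(18,11)=2758334150+11·512060978=8391004908 | T(18,12)=512060978+12·62022324=1256328866 | T(18,13)=62022324+13·4910178=125854638
Read S(18,10) = 37112163803, S(18,11) = 8391004908, S(18,12) = 1256328866, S(18,13) = 125854638.

37112163803, 8391004908, 1256328866, 125854638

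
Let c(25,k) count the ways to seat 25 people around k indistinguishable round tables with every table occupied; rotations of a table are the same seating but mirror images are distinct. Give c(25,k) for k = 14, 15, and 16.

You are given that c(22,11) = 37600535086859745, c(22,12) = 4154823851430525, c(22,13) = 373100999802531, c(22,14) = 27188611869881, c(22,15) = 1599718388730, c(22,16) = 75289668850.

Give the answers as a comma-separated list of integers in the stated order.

1246200069070215000, 92446911376173550, 5700586321864500

i=23: T(23,12)=37600535086859745+22·4154823851430525=129006659818331295 | T(23,13)=4154823851430525+22·373100999802531=12363045847086207 | T(23,14)=373100999802531+22·27188611869881=971250460939913 | T(23,15)=27188611869881+22·1599718388730=62382416421941 | T(23,16)=1599718388730+22·75289668850=3256091103430
i=24: T(24,13)=129006659818331295+23·12363045847086207=413356714301314056 | T(24,14)=12363045847086207+23·971250460939913=34701806448704206 | T(24,15)=971250460939913+23·62382416421941=2406046038644556 | T(24,16)=62382416421941+23·3256091103430=137272511800831
i=25: T(25,14)=413356714301314056+24·34701806448704206=1246200069070215000 | T(25,15)=34701806448704206+24·2406046038644556=92446911376173550 | T(25,16)=2406046038644556+24·137272511800831=5700586321864500
Read c(25,14) = 1246200069070215000, c(25,15) = 92446911376173550, c(25,16) = 5700586321864500.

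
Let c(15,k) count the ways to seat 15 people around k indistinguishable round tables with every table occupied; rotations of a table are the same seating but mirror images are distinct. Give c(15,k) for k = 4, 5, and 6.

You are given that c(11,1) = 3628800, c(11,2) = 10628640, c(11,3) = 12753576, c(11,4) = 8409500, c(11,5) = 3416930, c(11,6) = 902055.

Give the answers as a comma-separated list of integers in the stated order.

310989260400, 159721605680, 56663366760

r12: T_12,1=11×3628800+0=39916800; T_12,2=11×10628640+3628800=120543840; T_12,3=11×12753576+10628640=150917976; T_12,4=11×8409500+12753576=105258076; T_12,5=11×3416930+8409500=45995730; T_12,6=11×902055+3416930=13339535
r13: T_13,2=12×120543840+39916800=1486442880; T_13,3=12×150917976+120543840=1931559552; T_13,4=12×105258076+150917976=1414014888; T_13,5=12×45995730+105258076=657206836; T_13,6=12×13339535+45995730=206070150
r14: T_14,3=13×1931559552+1486442880=26596717056; T_14,4=13×1414014888+1931559552=20313753096; T_14,5=13×657206836+1414014888=9957703756; T_14,6=13×206070150+657206836=3336118786
r15: T_15,4=14×20313753096+26596717056=310989260400; T_15,5=14×9957703756+20313753096=159721605680; T_15,6=14×3336118786+9957703756=56663366760
Read c(15,4) = 310989260400, c(15,5) = 159721605680, c(15,6) = 56663366760.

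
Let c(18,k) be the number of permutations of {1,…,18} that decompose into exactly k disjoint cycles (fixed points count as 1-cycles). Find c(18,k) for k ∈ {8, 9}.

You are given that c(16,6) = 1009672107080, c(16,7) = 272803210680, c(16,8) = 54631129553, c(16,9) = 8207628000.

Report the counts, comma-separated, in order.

24871845297936, 4308105301929

[17] T[17,7]:16*272803210680+1009672107080=5374523477960 · T[17,8]:16*54631129553+272803210680=1146901283528 · T[17,9]:16*8207628000+54631129553=185953177553
[18] T[18,8]:17*1146901283528+5374523477960=24871845297936 · T[18,9]:17*185953177553+1146901283528=4308105301929
Read c(18,8) = 24871845297936, c(18,9) = 4308105301929.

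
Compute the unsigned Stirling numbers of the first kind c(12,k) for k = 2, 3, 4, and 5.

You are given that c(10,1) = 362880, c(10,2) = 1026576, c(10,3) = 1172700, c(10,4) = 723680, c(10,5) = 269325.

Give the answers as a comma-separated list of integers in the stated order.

120543840, 150917976, 105258076, 45995730

r11: T_11,1=10×362880+0=3628800; T_11,2=10×1026576+362880=10628640; T_11,3=10×1172700+1026576=12753576; T_11,4=10×723680+1172700=8409500; T_11,5=10×269325+723680=3416930
r12: T_12,2=11×10628640+3628800=120543840; T_12,3=11×12753576+10628640=150917976; T_12,4=11×8409500+12753576=105258076; T_12,5=11×3416930+8409500=45995730
Read c(12,2) = 120543840, c(12,3) = 150917976, c(12,4) = 105258076, c(12,5) = 45995730.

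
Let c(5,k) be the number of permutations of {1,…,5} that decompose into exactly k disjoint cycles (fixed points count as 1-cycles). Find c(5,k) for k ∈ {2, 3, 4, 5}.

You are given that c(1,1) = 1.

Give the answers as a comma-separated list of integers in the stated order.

50, 35, 10, 1

i=2: T(2,1)=0+1·1=1 | T(2,2)=1+1·0=1
i=3: T(3,1)=0+2·1=2 | T(3,2)=1+2·1=3 | T(3,3)=1+2·0=1
i=4: T(4,1)=0+3·2=6 | T(4,2)=2+3·3=11 | T(4,3)=3+3·1=6 | T(4,4)=1+3·0=1
i=5: T(5,2)=6+4·11=50 | T(5,3)=11+4·6=35 | T(5,4)=6+4·1=10 | T(5,5)=1+4·0=1
Read c(5,2) = 50, c(5,3) = 35, c(5,4) = 10, c(5,5) = 1.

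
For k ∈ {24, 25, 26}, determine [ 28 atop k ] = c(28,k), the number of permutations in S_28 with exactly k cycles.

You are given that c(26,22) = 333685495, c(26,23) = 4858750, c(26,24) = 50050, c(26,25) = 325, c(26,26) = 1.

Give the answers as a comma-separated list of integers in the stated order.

626334345, 7739550, 67977

[27] T[27,23]:26*4858750+333685495=460012995 · T[27,24]:26*50050+4858750=6160050 · T[27,25]:26*325+50050=58500 · T[27,26]:26*1+325=351
[28] T[28,24]:27*6160050+460012995=626334345 · T[28,25]:27*58500+6160050=7739550 · T[28,26]:27*351+58500=67977
Read c(28,24) = 626334345, c(28,25) = 7739550, c(28,26) = 67977.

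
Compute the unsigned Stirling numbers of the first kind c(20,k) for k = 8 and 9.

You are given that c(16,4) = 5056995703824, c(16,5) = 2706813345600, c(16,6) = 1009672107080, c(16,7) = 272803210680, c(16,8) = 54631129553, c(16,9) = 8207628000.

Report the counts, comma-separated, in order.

12953636989943896, 2503858755467550

i=17: T(17,5)=5056995703824+16·2706813345600=48366009233424 | T(17,6)=2706813345600+16·1009672107080=18861567058880 | T(17,7)=1009672107080+16·272803210680=5374523477960 | T(17,8)=272803210680+16·54631129553=1146901283528 | T(17,9)=54631129553+16·8207628000=185953177553
i=18: T(18,6)=48366009233424+17·18861567058880=369012649234384 | T(18,7)=18861567058880+17·5374523477960=110228466184200 | T(18,8)=5374523477960+17·1146901283528=24871845297936 | T(18,9)=1146901283528+17·185953177553=4308105301929
i=19: T(19,7)=369012649234384+18·110228466184200=2353125040549984 | T(19,8)=110228466184200+18·24871845297936=557921681547048 | T(19,9)=24871845297936+18·4308105301929=102417740732658
i=20: T(20,8)=2353125040549984+19·557921681547048=12953636989943896 | T(20,9)=557921681547048+19·102417740732658=2503858755467550
Read c(20,8) = 12953636989943896, c(20,9) = 2503858755467550.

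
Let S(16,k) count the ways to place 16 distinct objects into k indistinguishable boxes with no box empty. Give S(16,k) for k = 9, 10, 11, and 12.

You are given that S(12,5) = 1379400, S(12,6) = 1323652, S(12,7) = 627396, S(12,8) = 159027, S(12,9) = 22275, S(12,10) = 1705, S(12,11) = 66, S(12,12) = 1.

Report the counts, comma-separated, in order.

r13: T_13,6=6×1323652+1379400=9321312; T_13,7=7×627396+1323652=5715424; T_13,8=8×159027+627396=1899612; T_13,9=9×22275+159027=359502; T_13,10=10×1705+22275=39325; T_13,11=11×66+1705=2431; T_13,12=12×1+66=78
r14: T_14,7=7×5715424+9321312=49329280; T_14,8=8×1899612+5715424=20912320; T_14,9=9×359502+1899612=5135130; T_14,10=10×39325+359502=752752; T_14,11=11×2431+39325=66066; T_14,12=12×78+2431=3367
r15: T_15,8=8×20912320+49329280=216627840; T_15,9=9×5135130+20912320=67128490; T_15,10=10×752752+5135130=12662650; T_15,11=11×66066+752752=1479478; T_15,12=12×3367+66066=106470
r16: T_16,9=9×67128490+216627840=820784250; T_16,10=10×12662650+67128490=193754990; T_16,11=11×1479478+12662650=28936908; T_16,12=12×106470+1479478=2757118
Read S(16,9) = 820784250, S(16,10) = 193754990, S(16,11) = 28936908, S(16,12) = 2757118.

820784250, 193754990, 28936908, 2757118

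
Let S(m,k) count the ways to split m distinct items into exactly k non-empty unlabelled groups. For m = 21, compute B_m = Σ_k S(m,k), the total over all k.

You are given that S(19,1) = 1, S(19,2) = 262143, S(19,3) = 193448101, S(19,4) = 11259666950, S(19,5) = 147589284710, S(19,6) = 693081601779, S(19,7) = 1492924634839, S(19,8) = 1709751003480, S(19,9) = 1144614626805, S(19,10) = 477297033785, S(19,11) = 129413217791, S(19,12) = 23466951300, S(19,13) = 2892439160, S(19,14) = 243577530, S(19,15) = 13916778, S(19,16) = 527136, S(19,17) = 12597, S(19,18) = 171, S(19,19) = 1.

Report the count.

@20  (20,1):1·1+0→1, (20,2):262143·2+1→524287, (20,3):193448101·3+262143→580606446, (20,4):11259666950·4+193448101→45232115901, (20,5):147589284710·5+11259666950→749206090500, (20,6):693081601779·6+147589284710→4306078895384, (20,7):1492924634839·7+693081601779→11143554045652, (20,8):1709751003480·8+1492924634839→15170932662679, (20,9):1144614626805·9+1709751003480→12011282644725, (20,10):477297033785·10+1144614626805→5917584964655, (20,11):129413217791·11+477297033785→1900842429486, (20,12):23466951300·12+129413217791→411016633391, (20,13):2892439160·13+23466951300→61068660380, (20,14):243577530·14+2892439160→6302524580, (20,15):13916778·15+243577530→452329200, (20,16):527136·16+13916778→22350954, (20,17):12597·17+527136→741285, (20,18):171·18+12597→15675, (20,19):1·19+171→190, (20,20):0·20+1→1
@21  (21,1):1·1+0→1, (21,2):524287·2+1→1048575, (21,3):580606446·3+524287→1742343625, (21,4):45232115901·4+580606446→181509070050, (21,5):749206090500·5+45232115901→3791262568401, (21,6):4306078895384·6+749206090500→26585679462804, (21,7):11143554045652·7+4306078895384→82310957214948, (21,8):15170932662679·8+11143554045652→132511015347084, (21,9):12011282644725·9+15170932662679→123272476465204, (21,10):5917584964655·10+12011282644725→71187132291275, (21,11):1900842429486·11+5917584964655→26826851689001, (21,12):411016633391·12+1900842429486→6833042030178, (21,13):61068660380·13+411016633391→1204909218331, (21,14):6302524580·14+61068660380→149304004500, (21,15):452329200·15+6302524580→13087462580, (21,16):22350954·16+452329200→809944464, (21,17):741285·17+22350954→34952799, (21,18):15675·18+741285→1023435, (21,19):190·19+15675→19285, (21,20):1·20+190→210, (21,21):0·21+1→1
B_21 = ΣS(21,k) = 1+1048575+1742343625+181509070050+3791262568401+26585679462804+82310957214948+132511015347084+123272476465204+71187132291275+26826851689001+6833042030178+1204909218331+149304004500+13087462580+809944464+34952799+1023435+19285+210+1 = 474869816156751

474869816156751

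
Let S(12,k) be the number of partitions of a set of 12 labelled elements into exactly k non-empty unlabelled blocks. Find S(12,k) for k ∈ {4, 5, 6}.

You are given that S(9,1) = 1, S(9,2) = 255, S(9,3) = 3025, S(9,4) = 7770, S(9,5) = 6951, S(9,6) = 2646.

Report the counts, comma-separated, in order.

@10  (10,2):255·2+1→511, (10,3):3025·3+255→9330, (10,4):7770·4+3025→34105, (10,5):6951·5+7770→42525, (10,6):2646·6+6951→22827
@11  (11,3):9330·3+511→28501, (11,4):34105·4+9330→145750, (11,5):42525·5+34105→246730, (11,6):22827·6+42525→179487
@12  (12,4):145750·4+28501→611501, (12,5):246730·5+145750→1379400, (12,6):179487·6+246730→1323652
Read S(12,4) = 611501, S(12,5) = 1379400, S(12,6) = 1323652.

611501, 1379400, 1323652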